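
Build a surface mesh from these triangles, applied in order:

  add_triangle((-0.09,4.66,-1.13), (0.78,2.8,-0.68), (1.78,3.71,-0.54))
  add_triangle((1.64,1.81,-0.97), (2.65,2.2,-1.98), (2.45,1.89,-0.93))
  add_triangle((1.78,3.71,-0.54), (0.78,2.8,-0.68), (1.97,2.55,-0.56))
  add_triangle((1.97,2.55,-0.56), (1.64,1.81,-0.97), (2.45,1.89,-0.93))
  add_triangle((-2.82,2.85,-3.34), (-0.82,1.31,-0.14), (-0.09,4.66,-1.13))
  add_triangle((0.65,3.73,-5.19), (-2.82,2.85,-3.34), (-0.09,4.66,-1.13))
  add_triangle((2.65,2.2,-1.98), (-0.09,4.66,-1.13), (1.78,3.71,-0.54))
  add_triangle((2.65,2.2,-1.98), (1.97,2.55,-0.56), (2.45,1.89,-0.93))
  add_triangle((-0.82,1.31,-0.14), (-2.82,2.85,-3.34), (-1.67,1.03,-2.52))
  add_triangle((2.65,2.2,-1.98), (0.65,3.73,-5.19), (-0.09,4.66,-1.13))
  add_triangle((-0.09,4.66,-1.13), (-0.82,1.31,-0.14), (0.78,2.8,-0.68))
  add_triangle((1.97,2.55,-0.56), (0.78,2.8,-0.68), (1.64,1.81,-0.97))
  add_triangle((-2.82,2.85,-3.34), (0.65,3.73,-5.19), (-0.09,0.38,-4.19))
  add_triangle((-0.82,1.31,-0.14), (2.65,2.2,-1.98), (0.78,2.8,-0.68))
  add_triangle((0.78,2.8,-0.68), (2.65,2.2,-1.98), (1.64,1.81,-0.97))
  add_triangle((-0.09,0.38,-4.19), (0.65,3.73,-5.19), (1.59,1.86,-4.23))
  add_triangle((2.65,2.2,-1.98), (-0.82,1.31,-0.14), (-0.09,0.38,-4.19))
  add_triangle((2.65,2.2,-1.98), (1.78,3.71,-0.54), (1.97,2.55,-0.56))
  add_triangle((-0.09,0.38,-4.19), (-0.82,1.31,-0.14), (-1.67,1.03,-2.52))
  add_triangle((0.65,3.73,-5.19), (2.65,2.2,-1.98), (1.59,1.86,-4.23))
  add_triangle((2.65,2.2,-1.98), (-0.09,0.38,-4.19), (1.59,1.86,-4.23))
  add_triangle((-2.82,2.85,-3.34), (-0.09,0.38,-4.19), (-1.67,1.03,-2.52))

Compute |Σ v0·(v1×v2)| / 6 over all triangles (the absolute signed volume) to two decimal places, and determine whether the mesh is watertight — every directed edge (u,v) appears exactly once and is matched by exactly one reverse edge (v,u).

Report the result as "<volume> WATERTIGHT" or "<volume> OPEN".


33.85 WATERTIGHT

Per-triangle v0·(v1×v2)/6:
  t1: -0.2345
  t2: -0.1946
  t3: -0.1916
  t4: -0.1880
  t5: +2.0165
  t6: +10.6884
  t7: +2.8323
  t8: +0.4217
  t9: +0.1344
  t10: +8.1505
  t11: +0.1145
  t12: -0.3432
  t13: +7.6097
  t14: -0.6301
  t15: -0.2620
  t16: +3.0407
  t17: -3.5920
  t18: +0.5800
  t19: -1.0066
  t20: +3.1644
  t21: +0.4044
  t22: +1.3360
Σ = +33.8510 → |volume| = 33.85

Directed edges: 66 total, each appears once with its reverse present → watertight.


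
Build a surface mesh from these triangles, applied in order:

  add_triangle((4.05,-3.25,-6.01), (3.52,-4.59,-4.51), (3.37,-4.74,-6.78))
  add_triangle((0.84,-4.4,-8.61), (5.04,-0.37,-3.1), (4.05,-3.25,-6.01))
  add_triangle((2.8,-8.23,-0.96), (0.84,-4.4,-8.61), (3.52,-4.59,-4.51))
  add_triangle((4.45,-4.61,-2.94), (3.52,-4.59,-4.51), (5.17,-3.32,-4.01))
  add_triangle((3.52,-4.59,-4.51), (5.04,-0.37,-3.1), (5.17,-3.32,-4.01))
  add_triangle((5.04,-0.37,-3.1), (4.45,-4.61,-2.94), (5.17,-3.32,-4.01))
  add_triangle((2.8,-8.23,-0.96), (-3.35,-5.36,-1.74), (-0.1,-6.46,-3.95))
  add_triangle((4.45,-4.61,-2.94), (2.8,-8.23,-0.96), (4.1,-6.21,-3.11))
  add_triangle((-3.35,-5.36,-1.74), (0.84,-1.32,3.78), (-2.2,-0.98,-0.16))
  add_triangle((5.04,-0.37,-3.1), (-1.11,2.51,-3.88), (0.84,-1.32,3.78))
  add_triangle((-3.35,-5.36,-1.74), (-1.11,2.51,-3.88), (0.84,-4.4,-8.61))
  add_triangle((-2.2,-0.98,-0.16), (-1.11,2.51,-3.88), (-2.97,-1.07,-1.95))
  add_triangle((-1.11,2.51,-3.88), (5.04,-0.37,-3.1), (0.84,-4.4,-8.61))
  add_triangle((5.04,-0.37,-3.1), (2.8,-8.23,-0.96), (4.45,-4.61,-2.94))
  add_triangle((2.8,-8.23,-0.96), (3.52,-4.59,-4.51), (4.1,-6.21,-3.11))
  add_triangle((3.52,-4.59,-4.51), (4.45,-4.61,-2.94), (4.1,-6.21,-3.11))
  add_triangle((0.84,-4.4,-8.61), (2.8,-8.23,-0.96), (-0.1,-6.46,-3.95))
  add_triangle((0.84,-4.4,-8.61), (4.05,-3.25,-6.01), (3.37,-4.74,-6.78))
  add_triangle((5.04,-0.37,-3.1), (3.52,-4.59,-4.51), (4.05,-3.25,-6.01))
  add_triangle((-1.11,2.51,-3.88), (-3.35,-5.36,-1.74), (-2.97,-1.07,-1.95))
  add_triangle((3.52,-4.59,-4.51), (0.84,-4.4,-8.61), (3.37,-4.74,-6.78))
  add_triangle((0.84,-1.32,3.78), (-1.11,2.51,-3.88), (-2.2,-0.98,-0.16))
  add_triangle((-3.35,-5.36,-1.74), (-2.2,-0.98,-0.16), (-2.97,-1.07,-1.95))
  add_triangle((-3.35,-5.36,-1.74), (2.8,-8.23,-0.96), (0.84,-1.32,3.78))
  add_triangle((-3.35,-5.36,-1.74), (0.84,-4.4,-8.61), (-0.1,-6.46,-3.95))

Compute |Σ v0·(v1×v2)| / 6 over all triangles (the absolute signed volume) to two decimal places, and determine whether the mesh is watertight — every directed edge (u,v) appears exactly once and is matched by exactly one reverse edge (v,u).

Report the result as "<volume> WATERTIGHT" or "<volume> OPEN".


250.53 OPEN

Per-triangle v0·(v1×v2)/6:
  t1: +3.1003
  t2: +7.2498
  t3: +25.3317
  t4: +3.7142
  t5: +2.7718
  t6: +2.4853
  t7: +19.1699
  t8: +2.8812
  t9: +6.2036
  t10: +3.9422
  t11: +32.2424
  t12: +1.5578
  t13: +33.1375
  t14: +4.1101
  t15: +4.4257
  t16: +2.8989
  t17: +22.6392
  t18: +5.6436
  t19: +6.9877
  t20: +5.8164
  t21: +3.2461
  t22: +1.7368
  t23: +2.5979
  t24: +27.3194
  t25: +19.3190
Σ = +250.5283 → |volume| = 250.53

Directed edges: 75 total; 3 unmatched, e.g. (0.84,-1.32,3.78)→(5.04,-0.37,-3.1) → open.


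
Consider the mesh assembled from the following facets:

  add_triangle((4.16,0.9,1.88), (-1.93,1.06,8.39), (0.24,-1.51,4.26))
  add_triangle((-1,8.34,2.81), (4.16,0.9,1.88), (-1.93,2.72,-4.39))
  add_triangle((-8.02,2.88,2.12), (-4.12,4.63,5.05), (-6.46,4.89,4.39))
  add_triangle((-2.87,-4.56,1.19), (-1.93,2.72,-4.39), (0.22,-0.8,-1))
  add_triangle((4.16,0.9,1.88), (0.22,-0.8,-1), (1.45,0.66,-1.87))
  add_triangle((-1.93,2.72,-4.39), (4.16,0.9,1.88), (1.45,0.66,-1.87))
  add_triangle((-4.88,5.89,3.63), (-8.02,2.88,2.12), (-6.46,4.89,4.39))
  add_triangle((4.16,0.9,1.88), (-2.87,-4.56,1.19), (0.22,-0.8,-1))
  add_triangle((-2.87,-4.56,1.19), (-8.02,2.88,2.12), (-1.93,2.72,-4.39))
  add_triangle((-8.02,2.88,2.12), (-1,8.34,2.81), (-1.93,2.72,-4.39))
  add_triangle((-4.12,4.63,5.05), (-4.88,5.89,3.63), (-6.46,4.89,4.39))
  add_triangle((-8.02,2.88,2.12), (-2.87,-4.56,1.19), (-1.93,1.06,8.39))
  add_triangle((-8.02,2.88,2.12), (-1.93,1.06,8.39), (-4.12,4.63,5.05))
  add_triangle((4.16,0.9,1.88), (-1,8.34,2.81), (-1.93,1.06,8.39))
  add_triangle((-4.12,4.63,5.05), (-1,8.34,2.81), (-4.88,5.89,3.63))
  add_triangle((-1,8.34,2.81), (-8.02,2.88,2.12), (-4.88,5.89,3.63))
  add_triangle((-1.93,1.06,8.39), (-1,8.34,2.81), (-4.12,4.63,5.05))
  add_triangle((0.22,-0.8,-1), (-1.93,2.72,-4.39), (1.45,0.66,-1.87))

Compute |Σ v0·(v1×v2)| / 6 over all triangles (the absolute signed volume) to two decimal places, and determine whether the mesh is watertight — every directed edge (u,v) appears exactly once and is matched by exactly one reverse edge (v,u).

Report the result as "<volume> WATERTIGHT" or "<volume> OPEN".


Per-triangle v0·(v1×v2)/6:
  t1: +14.2833
  t2: +27.9648
  t3: +2.3118
  t4: +5.3693
  t5: +1.7480
  t6: +4.6488
  t7: +6.7959
  t8: +4.4642
  t9: +35.4494
  t10: +59.1711
  t11: +4.8098
  t12: +59.0959
  t13: +31.2406
  t14: +51.6055
  t15: +12.0938
  t16: +10.8840
  t17: +31.0578
  t18: +2.1193
Σ = +365.1134 → |volume| = 365.11

Directed edges: 54 total; 4 unmatched, e.g. (-1.93,1.06,8.39)→(0.24,-1.51,4.26) → open.

365.11 OPEN


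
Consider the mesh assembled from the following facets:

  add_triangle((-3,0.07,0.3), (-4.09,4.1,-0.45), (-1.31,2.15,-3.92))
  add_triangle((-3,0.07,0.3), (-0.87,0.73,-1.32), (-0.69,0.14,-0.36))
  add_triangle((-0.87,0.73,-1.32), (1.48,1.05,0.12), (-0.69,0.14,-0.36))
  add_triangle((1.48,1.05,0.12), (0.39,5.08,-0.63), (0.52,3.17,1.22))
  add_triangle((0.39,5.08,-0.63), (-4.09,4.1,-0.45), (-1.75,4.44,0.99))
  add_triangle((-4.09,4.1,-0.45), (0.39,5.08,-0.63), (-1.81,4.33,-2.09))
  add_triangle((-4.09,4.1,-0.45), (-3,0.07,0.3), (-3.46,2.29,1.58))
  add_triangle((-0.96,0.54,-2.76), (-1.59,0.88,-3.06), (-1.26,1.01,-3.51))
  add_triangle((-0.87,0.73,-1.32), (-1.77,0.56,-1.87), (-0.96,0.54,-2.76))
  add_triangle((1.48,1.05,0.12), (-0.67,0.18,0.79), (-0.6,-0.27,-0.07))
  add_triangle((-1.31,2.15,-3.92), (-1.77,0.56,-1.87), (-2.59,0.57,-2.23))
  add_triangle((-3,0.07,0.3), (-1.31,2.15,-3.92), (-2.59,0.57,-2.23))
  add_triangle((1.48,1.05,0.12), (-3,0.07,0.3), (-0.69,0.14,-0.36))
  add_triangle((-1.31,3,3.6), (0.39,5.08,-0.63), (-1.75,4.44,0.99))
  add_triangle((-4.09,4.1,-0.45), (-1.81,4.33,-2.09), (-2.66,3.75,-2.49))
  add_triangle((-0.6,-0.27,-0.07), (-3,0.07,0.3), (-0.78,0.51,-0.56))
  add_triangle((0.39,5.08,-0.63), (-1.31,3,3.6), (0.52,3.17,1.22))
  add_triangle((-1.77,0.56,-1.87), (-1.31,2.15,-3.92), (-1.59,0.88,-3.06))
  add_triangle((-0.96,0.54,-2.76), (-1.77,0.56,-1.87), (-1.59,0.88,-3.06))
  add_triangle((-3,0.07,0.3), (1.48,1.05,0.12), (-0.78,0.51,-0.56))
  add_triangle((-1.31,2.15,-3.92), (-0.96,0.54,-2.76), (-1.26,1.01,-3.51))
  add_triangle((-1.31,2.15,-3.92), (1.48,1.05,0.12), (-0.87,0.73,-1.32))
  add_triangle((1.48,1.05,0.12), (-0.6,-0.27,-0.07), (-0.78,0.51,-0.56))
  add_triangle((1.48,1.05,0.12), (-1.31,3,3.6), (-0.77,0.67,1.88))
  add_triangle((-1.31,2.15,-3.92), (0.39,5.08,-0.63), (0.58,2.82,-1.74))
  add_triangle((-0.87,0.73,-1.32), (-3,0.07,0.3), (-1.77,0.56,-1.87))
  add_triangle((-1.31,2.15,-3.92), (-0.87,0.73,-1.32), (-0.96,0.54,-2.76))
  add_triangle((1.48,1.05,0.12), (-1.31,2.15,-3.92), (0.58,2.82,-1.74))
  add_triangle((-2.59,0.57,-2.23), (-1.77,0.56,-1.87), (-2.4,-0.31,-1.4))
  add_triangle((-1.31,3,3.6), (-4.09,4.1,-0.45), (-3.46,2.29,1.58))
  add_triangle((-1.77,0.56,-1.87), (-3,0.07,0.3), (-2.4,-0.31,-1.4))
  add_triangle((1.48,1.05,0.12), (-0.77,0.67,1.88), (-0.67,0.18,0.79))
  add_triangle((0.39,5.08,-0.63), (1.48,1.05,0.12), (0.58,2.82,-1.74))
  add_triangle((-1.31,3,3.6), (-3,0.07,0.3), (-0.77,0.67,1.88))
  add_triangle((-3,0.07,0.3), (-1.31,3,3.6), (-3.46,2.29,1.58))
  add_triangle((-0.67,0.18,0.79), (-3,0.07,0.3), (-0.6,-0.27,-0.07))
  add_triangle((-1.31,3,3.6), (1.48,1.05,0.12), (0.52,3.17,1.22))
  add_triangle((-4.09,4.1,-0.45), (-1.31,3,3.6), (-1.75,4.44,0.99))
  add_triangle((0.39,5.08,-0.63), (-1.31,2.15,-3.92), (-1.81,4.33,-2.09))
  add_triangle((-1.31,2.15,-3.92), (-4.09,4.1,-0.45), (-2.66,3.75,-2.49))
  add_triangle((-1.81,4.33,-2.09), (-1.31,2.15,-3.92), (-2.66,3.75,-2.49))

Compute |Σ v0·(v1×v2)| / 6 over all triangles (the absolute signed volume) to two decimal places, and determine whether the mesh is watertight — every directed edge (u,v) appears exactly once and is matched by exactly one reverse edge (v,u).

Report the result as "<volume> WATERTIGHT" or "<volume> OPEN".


Per-triangle v0·(v1×v2)/6:
  t1: +7.2010
  t2: +0.0651
  t3: -0.0930
  t4: +1.8527
  t5: +5.6421
  t6: +5.8978
  t7: +3.4197
  t8: +0.0731
  t9: -0.2063
  t10: -0.0359
  t11: +0.0726
  t12: +1.6055
  t13: -0.2492
  t14: +5.0224
  t15: +2.3714
  t16: +0.1226
  t17: +3.0341
  t18: +0.4246
  t19: +0.0979
  t20: +0.4119
  t21: +0.0328
  t22: -0.3183
  t23: -0.0135
  t24: +0.7708
  t25: +2.8607
  t26: -0.3615
  t27: -0.2730
  t28: +0.9084
  t29: +0.0762
  t30: +5.2622
  t31: -0.7999
  t32: -0.0607
  t33: +1.7242
  t34: +1.5460
  t35: +1.9998
  t36: +0.0920
  t37: +1.4191
  t38: +5.4949
  t39: +4.6874
  t40: +1.5354
  t41: +2.0705
Σ = +65.3835 → |volume| = 65.38

Directed edges: 123 total; 9 unmatched, e.g. (-1.59,0.88,-3.06)→(-1.26,1.01,-3.51) → open.

65.38 OPEN


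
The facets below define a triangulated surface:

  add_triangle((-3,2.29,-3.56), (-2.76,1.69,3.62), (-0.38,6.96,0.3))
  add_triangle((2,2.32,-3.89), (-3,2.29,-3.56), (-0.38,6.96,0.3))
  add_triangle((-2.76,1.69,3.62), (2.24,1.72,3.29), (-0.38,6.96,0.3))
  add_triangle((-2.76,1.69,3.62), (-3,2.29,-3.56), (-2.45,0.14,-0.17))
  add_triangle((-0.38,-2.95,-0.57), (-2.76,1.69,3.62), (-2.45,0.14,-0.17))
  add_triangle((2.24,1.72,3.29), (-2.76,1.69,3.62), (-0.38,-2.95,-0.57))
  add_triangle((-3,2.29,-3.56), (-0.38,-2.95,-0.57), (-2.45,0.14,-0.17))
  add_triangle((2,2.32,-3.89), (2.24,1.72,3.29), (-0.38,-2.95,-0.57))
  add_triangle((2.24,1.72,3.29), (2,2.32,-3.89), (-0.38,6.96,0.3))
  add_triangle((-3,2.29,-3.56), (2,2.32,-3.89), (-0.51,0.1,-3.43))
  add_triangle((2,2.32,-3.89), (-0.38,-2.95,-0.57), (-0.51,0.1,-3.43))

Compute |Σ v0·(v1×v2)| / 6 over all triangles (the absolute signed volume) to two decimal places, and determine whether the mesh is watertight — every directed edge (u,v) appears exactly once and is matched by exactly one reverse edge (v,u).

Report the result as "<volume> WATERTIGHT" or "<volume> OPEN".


Per-triangle v0·(v1×v2)/6:
  t1: +23.1518
  t2: +22.3323
  t3: +19.5550
  t4: +5.3945
  t5: +4.2849
  t6: +7.5985
  t7: +4.5376
  t8: +6.7791
  t9: +18.7356
  t10: +6.3390
  t11: +4.0003
Σ = +122.7086 → |volume| = 122.71

Directed edges: 33 total; 3 unmatched, e.g. (-3,2.29,-3.56)→(-0.38,-2.95,-0.57) → open.

122.71 OPEN


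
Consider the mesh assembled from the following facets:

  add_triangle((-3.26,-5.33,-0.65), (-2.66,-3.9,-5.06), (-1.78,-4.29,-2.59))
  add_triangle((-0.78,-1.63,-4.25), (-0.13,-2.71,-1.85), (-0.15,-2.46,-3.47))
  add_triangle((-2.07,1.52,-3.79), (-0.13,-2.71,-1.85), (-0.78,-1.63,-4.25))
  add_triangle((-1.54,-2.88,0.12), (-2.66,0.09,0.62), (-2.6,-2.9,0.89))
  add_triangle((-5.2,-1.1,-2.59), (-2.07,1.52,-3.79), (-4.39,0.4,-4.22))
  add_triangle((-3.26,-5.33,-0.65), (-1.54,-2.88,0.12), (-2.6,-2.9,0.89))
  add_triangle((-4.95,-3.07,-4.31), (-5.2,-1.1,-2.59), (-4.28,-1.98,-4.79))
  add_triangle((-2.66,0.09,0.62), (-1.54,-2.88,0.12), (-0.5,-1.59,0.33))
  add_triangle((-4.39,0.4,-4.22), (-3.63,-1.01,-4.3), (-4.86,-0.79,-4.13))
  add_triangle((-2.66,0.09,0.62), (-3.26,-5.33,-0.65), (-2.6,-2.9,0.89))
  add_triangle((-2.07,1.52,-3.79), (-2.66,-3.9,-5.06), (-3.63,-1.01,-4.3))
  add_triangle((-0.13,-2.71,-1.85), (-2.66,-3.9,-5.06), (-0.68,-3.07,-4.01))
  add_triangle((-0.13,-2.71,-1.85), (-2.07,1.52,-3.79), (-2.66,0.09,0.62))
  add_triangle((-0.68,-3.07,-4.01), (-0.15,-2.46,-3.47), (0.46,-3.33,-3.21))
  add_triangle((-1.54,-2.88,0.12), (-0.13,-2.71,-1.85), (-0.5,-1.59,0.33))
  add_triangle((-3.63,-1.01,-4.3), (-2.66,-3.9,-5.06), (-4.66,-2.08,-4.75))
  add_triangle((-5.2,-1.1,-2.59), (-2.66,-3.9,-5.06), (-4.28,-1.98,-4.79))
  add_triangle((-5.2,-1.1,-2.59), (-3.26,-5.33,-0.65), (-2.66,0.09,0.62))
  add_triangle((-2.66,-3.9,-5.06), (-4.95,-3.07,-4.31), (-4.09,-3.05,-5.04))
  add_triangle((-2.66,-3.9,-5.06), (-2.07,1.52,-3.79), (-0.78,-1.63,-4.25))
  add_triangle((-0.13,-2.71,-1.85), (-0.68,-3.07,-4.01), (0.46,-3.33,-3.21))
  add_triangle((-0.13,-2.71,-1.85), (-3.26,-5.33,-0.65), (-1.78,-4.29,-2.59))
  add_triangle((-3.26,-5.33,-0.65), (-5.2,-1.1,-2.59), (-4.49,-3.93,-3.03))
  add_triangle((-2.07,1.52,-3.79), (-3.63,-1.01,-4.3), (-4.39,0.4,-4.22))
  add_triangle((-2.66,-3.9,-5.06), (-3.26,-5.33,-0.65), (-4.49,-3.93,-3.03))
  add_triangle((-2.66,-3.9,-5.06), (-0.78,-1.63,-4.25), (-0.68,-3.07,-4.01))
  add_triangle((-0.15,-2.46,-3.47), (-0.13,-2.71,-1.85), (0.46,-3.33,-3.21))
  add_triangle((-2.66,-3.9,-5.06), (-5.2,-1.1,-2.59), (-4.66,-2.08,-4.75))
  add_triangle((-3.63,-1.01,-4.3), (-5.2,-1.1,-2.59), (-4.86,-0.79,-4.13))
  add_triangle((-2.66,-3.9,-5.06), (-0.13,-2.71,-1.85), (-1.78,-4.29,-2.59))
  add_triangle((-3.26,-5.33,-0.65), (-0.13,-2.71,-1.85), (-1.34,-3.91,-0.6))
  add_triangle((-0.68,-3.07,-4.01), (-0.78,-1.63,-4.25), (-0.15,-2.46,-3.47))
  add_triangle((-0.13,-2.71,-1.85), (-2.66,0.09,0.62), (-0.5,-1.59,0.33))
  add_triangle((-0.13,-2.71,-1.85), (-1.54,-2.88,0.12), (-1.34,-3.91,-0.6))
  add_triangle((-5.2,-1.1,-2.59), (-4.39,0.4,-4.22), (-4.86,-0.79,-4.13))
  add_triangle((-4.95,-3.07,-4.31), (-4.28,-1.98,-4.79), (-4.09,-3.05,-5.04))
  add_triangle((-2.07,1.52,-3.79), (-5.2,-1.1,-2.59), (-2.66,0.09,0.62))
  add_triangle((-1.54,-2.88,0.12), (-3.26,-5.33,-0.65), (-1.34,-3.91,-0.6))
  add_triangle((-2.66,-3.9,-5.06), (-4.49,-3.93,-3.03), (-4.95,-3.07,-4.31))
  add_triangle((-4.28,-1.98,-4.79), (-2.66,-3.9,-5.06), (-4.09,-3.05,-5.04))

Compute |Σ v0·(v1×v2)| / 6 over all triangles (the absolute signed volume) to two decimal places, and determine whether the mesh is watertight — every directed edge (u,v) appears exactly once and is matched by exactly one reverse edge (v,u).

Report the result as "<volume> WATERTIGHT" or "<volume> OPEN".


63.62 OPEN

Per-triangle v0·(v1×v2)/6:
  t1: +3.9410
  t2: -0.5223
  t3: -1.5062
  t4: -0.6857
  t5: +0.2734
  t6: +0.5906
  t7: +2.9425
  t8: +0.4477
  t9: +1.2626
  t10: +2.5525
  t11: +4.9785
  t12: +1.5612
  t13: -6.3501
  t14: +0.3876
  t15: +0.4970
  t16: +2.3771
  t17: -4.2099
  t18: +8.3725
  t19: +1.5832
  t20: +5.5542
  t21: +0.7612
  t22: +1.6655
  t23: +5.7067
  t24: +2.5555
  t25: +7.8740
  t26: +1.9565
  t27: -0.5148
  t28: +3.4832
  t29: +0.8729
  t30: +2.0830
  t31: +1.2522
  t32: +0.4836
  t33: -1.5964
  t34: -0.2243
  t35: +1.5487
  t36: +1.2732
  t37: +4.8608
  t38: +0.4644
  t39: +4.2254
  t40: +0.8396
Σ = +63.6183 → |volume| = 63.62

Directed edges: 120 total; 6 unmatched, e.g. (-4.95,-3.07,-4.31)→(-5.2,-1.1,-2.59) → open.


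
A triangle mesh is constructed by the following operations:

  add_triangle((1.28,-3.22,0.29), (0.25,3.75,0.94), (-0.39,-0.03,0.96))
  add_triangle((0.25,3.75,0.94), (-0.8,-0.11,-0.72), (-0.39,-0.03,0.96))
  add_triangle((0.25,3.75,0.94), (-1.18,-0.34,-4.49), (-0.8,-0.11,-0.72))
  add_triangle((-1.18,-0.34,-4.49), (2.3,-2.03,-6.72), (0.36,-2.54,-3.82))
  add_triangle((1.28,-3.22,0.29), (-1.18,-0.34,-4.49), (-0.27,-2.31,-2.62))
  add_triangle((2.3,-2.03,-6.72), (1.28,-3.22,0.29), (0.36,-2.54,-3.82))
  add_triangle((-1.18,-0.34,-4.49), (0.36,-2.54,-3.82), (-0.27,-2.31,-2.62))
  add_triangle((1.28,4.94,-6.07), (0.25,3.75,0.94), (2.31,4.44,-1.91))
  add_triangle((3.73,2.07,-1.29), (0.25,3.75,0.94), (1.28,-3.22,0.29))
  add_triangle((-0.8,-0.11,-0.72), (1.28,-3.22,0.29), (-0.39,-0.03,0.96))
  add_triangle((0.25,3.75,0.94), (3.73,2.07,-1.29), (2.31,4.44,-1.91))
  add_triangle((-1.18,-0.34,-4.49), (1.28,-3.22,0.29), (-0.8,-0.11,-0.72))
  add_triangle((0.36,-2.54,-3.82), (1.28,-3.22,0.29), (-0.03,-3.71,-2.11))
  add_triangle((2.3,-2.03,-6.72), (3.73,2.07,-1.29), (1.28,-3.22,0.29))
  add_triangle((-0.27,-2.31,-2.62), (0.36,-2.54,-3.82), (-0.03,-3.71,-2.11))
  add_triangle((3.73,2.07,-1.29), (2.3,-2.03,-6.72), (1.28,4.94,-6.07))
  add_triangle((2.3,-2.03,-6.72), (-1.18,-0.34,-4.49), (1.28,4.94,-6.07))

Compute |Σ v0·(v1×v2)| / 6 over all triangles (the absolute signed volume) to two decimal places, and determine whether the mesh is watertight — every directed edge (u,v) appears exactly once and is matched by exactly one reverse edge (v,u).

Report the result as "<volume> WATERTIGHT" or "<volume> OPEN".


Per-triangle v0·(v1×v2)/6:
  t1: +1.1699
  t2: +0.6472
  t3: +1.6813
  t4: +5.2959
  t5: -0.8868
  t6: +5.6509
  t7: +1.4503
  t8: +7.4032
  t9: +4.1529
  t10: +0.5909
  t11: +4.5096
  t12: +1.5318
  t13: +2.4175
  t14: +15.9819
  t15: +0.6765
  t16: +27.1451
  t17: +19.7028
Σ = +99.1208 → |volume| = 99.12

Directed edges: 51 total; 9 unmatched, e.g. (0.25,3.75,0.94)→(-1.18,-0.34,-4.49) → open.

99.12 OPEN


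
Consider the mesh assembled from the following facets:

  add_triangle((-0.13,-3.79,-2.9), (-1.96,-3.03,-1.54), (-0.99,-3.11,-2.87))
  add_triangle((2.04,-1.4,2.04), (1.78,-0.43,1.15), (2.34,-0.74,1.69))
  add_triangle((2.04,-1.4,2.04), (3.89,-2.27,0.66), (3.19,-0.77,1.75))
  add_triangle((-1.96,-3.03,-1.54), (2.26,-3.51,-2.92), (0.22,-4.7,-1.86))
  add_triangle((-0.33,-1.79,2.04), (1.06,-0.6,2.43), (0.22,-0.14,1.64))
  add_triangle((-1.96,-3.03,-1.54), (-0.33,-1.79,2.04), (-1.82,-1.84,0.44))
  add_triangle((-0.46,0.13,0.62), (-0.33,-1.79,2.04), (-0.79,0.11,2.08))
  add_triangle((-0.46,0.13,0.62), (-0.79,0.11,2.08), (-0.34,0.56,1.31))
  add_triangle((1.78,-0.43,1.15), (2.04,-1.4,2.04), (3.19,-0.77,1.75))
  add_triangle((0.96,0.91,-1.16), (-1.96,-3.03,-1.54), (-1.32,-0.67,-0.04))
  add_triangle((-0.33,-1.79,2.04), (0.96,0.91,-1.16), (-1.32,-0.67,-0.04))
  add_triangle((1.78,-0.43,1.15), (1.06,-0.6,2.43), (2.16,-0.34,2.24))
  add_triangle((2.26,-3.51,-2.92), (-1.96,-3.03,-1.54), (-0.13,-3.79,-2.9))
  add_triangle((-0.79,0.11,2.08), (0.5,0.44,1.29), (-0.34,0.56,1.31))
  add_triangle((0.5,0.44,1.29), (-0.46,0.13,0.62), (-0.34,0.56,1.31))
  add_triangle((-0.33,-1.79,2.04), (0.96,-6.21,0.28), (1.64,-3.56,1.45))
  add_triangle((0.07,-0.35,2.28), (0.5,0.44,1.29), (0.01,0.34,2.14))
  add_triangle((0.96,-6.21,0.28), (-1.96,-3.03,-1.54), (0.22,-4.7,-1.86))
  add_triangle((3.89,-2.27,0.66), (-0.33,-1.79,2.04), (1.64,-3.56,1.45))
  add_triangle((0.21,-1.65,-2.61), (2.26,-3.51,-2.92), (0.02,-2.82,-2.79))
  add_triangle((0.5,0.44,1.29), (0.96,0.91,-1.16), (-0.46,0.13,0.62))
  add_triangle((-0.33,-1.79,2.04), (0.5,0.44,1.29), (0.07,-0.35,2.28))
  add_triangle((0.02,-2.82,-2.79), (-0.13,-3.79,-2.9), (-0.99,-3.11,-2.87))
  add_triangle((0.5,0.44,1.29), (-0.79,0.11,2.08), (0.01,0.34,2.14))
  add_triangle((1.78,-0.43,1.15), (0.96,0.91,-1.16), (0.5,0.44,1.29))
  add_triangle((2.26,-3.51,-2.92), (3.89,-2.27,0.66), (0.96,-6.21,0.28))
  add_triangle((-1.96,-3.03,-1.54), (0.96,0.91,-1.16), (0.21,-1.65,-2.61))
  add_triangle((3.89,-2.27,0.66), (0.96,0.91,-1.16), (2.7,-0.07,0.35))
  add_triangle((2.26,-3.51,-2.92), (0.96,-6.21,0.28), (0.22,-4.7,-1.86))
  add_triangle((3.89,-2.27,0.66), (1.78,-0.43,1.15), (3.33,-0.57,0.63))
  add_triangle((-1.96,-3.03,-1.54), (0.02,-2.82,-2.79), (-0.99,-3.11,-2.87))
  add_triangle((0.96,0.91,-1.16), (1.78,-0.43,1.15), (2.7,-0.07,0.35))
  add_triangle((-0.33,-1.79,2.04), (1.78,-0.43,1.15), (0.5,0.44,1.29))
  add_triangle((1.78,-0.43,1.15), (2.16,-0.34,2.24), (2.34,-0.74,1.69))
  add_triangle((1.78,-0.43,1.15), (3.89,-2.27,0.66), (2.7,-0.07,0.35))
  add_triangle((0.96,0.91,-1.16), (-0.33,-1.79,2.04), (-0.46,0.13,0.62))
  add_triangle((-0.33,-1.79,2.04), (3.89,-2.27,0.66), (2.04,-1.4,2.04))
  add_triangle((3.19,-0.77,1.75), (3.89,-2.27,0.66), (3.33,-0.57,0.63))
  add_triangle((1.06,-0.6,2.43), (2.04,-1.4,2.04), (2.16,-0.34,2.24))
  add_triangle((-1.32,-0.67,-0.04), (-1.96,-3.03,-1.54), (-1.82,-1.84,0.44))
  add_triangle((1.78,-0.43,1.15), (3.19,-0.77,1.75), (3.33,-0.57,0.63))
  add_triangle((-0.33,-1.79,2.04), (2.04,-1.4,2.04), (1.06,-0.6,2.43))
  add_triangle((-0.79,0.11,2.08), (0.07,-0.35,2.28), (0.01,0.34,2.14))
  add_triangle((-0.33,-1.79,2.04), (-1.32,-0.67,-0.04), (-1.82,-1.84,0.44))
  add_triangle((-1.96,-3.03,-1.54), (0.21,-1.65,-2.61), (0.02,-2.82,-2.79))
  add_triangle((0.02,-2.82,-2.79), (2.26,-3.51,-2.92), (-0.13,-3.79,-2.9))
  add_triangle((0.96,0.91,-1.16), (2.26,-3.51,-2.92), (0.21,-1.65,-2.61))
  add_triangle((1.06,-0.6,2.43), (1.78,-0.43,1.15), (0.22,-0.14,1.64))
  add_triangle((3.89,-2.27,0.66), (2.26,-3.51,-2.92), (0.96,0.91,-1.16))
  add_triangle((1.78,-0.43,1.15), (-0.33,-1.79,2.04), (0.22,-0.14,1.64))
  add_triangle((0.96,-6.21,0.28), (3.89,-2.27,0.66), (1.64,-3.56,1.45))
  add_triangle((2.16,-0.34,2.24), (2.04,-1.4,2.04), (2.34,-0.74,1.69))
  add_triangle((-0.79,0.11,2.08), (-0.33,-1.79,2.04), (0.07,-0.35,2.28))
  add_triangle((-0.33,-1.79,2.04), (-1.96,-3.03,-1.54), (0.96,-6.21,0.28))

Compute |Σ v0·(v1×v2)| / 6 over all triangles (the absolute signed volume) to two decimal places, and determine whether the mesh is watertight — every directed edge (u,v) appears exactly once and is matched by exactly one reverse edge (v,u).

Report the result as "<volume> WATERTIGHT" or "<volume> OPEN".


Per-triangle v0·(v1×v2)/6:
  t1: +1.0092
  t2: +0.0105
  t3: +1.3629
  t4: +3.0802
  t5: +0.3890
  t6: +1.5131
  t7: +0.1327
  t8: +0.0435
  t9: +0.0836
  t10: +0.6701
  t11: -0.2338
  t12: -0.1803
  t13: +0.8959
  t14: +0.1481
  t15: -0.0319
  t16: +3.0194
  t17: +0.1305
  t18: +4.3285
  t19: +2.0311
  t20: +1.0784
  t21: +0.1719
  t22: +0.1632
  t23: +0.3889
  t24: +0.0282
  t25: +0.6237
  t26: +12.2667
  t27: +0.7144
  t28: +1.1882
  t29: +5.2968
  t30: -0.7293
  t31: -0.5007
  t32: +0.1649
  t33: +0.9112
  t34: +0.0534
  t35: +0.8704
  t36: -0.1638
  t37: +1.8925
  t38: +1.0302
  t39: +0.5286
  t40: +0.5201
  t41: +0.0213
  t42: +1.0420
  t43: +0.2078
  t44: +0.2365
  t45: +0.7745
  t46: +0.9333
  t47: +2.0749
  t48: +0.1079
  t49: +5.0281
  t50: -0.7728
  t51: +4.0944
  t52: +0.2760
  t53: +0.5432
  t54: +5.9773
Σ = +65.4448 → |volume| = 65.44

Directed edges: 162 total, each appears once with its reverse present → watertight.

65.44 WATERTIGHT


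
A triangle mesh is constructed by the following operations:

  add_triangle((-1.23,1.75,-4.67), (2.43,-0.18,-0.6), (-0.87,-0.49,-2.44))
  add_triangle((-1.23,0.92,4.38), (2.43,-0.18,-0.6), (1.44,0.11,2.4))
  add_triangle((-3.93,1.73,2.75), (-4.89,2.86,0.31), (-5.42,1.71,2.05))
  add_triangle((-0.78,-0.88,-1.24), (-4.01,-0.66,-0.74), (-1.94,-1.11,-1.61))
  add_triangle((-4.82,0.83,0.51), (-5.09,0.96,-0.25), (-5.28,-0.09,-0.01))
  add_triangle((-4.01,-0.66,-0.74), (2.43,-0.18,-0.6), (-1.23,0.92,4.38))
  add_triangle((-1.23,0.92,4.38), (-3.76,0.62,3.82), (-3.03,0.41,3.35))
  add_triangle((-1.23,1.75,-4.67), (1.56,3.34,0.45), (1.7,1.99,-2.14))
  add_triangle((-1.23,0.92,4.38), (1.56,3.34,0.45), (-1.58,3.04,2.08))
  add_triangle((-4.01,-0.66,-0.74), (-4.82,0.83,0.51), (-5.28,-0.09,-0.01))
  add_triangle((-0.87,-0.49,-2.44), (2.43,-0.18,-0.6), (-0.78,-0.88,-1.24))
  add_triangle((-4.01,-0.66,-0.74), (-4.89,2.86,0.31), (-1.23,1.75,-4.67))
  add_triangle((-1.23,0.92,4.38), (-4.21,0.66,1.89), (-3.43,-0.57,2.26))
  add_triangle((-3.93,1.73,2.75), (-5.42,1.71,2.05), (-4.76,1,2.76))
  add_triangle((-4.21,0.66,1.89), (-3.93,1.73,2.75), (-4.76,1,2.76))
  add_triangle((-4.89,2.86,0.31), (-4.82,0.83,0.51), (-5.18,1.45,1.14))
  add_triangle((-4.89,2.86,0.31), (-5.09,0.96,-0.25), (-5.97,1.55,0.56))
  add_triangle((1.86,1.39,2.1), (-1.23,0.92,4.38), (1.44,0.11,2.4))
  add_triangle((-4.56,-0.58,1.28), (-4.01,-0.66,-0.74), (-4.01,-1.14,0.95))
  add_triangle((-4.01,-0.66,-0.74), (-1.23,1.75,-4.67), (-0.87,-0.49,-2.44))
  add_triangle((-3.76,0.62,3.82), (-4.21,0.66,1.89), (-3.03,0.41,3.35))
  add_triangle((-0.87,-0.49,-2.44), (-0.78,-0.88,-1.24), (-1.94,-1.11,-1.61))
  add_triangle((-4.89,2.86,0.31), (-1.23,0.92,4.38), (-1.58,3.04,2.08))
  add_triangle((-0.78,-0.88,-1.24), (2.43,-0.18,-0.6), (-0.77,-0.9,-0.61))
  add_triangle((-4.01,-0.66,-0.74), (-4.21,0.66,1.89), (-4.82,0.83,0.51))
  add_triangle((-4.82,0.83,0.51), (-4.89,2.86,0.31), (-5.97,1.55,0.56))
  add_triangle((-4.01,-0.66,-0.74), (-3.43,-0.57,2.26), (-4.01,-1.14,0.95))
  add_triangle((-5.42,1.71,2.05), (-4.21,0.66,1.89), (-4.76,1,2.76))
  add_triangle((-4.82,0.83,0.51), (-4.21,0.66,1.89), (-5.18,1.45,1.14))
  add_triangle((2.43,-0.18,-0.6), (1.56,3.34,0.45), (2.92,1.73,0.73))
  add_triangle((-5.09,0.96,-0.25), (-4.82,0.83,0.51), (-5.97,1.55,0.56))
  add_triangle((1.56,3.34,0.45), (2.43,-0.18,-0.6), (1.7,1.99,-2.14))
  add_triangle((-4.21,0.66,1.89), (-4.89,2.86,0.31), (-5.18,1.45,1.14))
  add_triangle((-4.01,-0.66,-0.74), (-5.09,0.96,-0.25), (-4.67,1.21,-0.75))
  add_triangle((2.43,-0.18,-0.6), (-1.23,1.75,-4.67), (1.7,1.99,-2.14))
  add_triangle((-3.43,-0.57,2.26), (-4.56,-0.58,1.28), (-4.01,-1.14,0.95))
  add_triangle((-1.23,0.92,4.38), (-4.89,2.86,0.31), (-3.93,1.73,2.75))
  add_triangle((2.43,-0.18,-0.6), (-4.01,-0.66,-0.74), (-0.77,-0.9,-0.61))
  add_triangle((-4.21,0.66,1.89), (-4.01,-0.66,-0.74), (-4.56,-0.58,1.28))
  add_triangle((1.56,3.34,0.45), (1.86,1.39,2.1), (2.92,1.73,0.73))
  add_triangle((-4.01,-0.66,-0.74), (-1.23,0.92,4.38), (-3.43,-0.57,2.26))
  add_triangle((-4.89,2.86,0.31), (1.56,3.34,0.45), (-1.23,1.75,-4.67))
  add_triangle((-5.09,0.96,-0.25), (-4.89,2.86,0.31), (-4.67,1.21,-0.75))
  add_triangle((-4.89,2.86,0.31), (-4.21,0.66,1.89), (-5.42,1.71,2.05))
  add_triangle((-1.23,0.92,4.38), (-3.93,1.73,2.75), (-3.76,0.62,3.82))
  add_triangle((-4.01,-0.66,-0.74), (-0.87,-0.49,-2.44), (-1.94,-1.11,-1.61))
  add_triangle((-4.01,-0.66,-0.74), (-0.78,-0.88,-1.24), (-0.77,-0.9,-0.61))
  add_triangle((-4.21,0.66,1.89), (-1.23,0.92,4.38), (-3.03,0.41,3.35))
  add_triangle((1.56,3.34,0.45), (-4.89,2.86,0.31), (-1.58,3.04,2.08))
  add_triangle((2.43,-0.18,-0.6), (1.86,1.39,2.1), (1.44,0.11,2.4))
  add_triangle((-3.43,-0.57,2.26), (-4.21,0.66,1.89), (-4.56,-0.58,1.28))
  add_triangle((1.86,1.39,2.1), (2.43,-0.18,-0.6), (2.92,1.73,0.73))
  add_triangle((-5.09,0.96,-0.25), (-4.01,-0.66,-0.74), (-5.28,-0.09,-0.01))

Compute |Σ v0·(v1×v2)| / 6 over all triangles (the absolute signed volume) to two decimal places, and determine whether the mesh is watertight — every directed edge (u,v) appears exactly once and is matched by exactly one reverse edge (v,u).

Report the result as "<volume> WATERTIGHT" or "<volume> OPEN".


98.13 OPEN

Per-triangle v0·(v1×v2)/6:
  t1: +2.9005
  t2: -0.5673
  t3: +2.1851
  t4: +0.0497
  t5: +0.6711
  t6: +0.9992
  t7: +0.2979
  t8: +4.8488
  t9: +5.5640
  t10: -0.3176
  t11: +0.6866
  t12: +12.4645
  t13: +3.3426
  t14: +0.9976
  t15: -0.3115
  t16: +1.0525
  t17: +1.2046
  t18: +2.1691
  t19: +0.8732
  t20: +4.0042
  t21: +0.1399
  t22: +0.2424
  t23: +7.0950
  t24: +0.2514
  t25: +1.6280
  t26: +0.0292
  t27: -0.9219
  t28: +0.4444
  t29: +0.6784
  t30: +1.3723
  t31: +0.3259
  t32: +3.1232
  t33: +0.8974
  t34: +0.7772
  t35: +3.1065
  t36: +0.6389
  t37: +2.4022
  t38: -0.3605
  t39: +1.6143
  t40: +1.9138
  t41: -2.1870
  t42: +16.9161
  t43: +1.0095
  t44: +0.5752
  t45: +2.6810
  t46: +0.9144
  t47: +0.3314
  t48: -1.1898
  t49: +5.9150
  t50: +1.4804
  t51: +1.2506
  t52: +1.1195
  t53: +0.7998
Σ = +98.1288 → |volume| = 98.13

Directed edges: 159 total; 9 unmatched, e.g. (-1.23,0.92,4.38)→(1.56,3.34,0.45) → open.


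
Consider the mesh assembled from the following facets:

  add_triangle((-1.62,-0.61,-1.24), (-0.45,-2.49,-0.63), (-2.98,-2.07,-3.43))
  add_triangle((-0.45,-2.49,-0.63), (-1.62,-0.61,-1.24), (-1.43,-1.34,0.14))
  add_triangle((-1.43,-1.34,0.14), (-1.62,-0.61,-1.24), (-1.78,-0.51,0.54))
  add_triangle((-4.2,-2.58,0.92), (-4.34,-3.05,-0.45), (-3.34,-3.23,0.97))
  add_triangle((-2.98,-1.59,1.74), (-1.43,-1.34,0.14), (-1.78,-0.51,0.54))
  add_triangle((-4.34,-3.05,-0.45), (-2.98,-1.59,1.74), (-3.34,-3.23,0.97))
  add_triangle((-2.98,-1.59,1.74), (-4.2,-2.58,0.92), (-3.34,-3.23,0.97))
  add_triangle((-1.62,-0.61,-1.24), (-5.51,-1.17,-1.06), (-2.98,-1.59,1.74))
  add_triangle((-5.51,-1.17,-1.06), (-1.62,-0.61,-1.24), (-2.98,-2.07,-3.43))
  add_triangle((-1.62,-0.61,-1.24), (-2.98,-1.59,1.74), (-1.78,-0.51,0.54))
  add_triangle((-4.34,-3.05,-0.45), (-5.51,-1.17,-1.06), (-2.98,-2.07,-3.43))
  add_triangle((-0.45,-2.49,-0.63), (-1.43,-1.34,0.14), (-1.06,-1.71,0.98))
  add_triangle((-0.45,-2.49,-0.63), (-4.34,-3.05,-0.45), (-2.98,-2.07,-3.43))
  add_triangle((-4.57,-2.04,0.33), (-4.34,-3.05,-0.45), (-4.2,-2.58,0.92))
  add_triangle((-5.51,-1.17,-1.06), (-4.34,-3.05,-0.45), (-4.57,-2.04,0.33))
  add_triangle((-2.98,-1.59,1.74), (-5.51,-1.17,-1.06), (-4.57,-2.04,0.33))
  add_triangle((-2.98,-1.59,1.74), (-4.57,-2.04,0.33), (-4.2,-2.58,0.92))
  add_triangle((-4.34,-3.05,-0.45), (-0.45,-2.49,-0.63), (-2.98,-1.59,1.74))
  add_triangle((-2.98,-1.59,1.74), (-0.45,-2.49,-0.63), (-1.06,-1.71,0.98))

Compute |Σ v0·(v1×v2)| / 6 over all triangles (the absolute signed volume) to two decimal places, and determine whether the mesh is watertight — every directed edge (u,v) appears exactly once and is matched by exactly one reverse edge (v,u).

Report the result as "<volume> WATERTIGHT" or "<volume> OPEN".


Per-triangle v0·(v1×v2)/6:
  t1: -0.6468
  t2: -0.8353
  t3: -0.4651
  t4: +1.2193
  t5: -0.2949
  t6: -1.7884
  t7: +0.9369
  t8: -1.3812
  t9: +0.5274
  t10: +0.4143
  t11: +6.0918
  t12: -0.5471
  t13: +4.9176
  t14: +0.9327
  t15: +1.9854
  t16: +1.2093
  t17: +0.6970
  t18: +3.0090
  t19: +0.9109
Σ = +16.8927 → |volume| = 16.89

Directed edges: 57 total; 3 unmatched, e.g. (-2.98,-1.59,1.74)→(-1.43,-1.34,0.14) → open.

16.89 OPEN


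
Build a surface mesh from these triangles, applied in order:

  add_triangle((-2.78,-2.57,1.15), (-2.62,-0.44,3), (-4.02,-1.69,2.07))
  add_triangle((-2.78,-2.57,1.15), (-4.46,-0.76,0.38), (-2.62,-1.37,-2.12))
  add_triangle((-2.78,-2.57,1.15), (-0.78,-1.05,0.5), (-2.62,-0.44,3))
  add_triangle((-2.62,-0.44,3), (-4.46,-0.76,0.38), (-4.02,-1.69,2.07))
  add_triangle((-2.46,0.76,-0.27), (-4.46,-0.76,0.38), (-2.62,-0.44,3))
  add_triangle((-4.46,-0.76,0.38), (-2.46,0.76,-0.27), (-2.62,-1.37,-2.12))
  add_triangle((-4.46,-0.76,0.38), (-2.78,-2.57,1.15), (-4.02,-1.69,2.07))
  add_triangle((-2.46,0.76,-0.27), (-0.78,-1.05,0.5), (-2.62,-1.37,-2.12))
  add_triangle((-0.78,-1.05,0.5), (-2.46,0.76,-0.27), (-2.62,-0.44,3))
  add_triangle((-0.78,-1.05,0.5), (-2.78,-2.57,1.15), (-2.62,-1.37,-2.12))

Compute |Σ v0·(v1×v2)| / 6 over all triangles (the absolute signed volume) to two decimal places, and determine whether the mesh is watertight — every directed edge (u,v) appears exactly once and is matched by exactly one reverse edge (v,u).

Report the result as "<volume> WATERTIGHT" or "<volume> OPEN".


12.54 WATERTIGHT

Per-triangle v0·(v1×v2)/6:
  t1: +1.4252
  t2: +4.2782
  t3: +0.4549
  t4: +2.0826
  t5: +2.4362
  t6: +2.3832
  t7: +2.0097
  t8: -1.4932
  t9: -1.4401
  t10: +0.4018
Σ = +12.5385 → |volume| = 12.54

Directed edges: 30 total, each appears once with its reverse present → watertight.


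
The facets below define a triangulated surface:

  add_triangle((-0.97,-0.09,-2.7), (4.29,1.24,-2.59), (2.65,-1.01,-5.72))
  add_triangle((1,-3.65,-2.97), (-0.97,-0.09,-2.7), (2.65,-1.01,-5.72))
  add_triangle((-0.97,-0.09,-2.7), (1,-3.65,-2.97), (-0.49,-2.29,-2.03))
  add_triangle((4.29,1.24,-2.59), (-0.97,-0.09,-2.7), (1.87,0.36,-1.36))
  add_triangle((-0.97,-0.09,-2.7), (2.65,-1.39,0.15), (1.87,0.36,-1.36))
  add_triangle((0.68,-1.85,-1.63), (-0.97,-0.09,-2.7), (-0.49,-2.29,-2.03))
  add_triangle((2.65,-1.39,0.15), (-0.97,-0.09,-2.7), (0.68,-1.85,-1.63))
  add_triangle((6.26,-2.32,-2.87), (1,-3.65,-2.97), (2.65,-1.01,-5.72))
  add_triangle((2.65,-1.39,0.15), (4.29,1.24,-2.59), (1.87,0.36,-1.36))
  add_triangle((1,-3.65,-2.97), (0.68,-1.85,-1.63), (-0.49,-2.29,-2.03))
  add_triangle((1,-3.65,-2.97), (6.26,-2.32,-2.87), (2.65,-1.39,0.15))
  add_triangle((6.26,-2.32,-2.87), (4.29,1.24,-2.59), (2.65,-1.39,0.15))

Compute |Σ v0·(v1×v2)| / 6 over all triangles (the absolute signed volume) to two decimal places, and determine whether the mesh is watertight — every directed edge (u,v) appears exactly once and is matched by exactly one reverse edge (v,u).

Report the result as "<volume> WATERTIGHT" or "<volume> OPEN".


32.55 OPEN

Per-triangle v0·(v1×v2)/6:
  t1: +4.7329
  t2: +6.7562
  t3: +1.6847
  t4: -0.4555
  t5: -1.9541
  t6: -1.0723
  t7: -1.3033
  t8: +15.3410
  t9: -0.5820
  t10: -0.1023
  t11: +5.7390
  t12: +3.7648
Σ = +32.5491 → |volume| = 32.55

Directed edges: 36 total; 6 unmatched, e.g. (4.29,1.24,-2.59)→(2.65,-1.01,-5.72) → open.


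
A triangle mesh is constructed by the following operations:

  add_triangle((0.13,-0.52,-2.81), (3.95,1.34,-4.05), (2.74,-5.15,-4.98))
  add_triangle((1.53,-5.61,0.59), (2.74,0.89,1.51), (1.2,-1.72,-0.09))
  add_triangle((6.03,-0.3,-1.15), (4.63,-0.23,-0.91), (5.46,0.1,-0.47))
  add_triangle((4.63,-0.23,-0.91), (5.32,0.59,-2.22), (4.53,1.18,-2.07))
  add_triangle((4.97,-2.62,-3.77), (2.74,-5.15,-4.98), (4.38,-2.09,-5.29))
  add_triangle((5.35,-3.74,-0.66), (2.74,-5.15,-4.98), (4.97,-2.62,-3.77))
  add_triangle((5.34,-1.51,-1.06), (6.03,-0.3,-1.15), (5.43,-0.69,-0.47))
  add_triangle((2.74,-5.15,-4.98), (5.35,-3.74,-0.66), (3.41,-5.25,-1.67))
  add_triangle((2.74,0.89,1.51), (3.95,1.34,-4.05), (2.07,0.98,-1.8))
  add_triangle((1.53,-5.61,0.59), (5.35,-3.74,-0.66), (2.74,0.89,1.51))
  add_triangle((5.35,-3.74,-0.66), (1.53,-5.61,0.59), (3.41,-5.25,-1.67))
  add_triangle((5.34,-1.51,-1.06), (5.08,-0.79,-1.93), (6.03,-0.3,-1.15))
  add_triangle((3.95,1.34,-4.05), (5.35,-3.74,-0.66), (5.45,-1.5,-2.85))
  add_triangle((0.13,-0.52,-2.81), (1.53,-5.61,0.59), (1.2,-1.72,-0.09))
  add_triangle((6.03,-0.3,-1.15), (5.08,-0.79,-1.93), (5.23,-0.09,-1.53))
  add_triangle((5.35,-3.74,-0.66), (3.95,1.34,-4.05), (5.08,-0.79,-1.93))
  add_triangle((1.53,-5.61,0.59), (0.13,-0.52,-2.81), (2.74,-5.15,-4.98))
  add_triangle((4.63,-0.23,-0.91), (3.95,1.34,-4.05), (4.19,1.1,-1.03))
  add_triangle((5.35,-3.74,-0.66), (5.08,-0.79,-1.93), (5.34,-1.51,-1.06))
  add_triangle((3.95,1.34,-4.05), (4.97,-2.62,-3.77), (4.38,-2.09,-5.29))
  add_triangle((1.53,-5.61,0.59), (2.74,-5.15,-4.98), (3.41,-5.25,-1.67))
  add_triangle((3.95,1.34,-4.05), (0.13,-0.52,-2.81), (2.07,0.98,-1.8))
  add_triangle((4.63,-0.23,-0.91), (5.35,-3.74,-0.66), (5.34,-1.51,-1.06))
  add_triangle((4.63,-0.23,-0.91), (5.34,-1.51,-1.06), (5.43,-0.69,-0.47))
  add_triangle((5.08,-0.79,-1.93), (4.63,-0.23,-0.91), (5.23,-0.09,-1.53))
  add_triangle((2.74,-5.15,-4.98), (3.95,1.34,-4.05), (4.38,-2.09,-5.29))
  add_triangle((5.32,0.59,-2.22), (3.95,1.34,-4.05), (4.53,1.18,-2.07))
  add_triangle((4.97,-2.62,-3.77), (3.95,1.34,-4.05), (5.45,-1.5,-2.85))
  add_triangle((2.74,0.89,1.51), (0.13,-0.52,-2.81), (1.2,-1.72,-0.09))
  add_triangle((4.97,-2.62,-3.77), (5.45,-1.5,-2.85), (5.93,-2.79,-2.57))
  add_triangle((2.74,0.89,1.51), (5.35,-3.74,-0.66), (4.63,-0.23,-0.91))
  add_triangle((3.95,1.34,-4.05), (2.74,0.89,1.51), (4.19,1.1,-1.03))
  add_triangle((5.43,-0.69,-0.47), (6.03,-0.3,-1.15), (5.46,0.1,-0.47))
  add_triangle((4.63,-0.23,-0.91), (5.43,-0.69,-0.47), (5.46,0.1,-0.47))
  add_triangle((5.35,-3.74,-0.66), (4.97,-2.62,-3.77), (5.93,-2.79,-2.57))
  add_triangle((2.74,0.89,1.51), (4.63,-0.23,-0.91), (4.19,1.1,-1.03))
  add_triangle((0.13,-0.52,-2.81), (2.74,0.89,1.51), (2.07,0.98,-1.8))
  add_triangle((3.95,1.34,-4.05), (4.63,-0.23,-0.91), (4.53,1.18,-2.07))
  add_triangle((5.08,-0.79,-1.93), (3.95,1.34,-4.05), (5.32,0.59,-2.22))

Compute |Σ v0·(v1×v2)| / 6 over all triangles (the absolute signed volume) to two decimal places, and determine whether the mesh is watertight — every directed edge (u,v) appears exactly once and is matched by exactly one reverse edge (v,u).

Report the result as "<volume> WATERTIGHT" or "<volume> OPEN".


97.40 OPEN

Per-triangle v0·(v1×v2)/6:
  t1: +9.9070
  t2: -1.8514
  t3: +0.0103
  t4: +0.4956
  t5: +6.5656
  t6: +12.6412
  t7: +0.7248
  t8: +8.2602
  t9: +0.7983
  t10: +9.4298
  t11: +7.0482
  t12: +1.1795
  t13: +0.6257
  t14: -1.9607
  t15: +0.4520
  t16: +4.0056
  t17: +3.6380
  t18: +3.0598
  t19: +1.5955
  t20: +5.3865
  t21: +7.4381
  t22: +0.3698
  t23: +0.4041
  t24: -0.5770
  t25: -0.3304
  t26: +1.9116
  t27: +1.2993
  t28: +4.8386
  t29: -2.5835
  t30: +1.8355
  t31: +5.8020
  t32: +0.8290
  t33: +0.4523
  t34: -0.3667
  t35: +2.4149
  t36: +2.2314
  t37: -1.1599
  t38: -2.1509
  t39: +2.7302
Σ = +97.4000 → |volume| = 97.40

Directed edges: 117 total; 9 unmatched, e.g. (6.03,-0.3,-1.15)→(4.63,-0.23,-0.91) → open.


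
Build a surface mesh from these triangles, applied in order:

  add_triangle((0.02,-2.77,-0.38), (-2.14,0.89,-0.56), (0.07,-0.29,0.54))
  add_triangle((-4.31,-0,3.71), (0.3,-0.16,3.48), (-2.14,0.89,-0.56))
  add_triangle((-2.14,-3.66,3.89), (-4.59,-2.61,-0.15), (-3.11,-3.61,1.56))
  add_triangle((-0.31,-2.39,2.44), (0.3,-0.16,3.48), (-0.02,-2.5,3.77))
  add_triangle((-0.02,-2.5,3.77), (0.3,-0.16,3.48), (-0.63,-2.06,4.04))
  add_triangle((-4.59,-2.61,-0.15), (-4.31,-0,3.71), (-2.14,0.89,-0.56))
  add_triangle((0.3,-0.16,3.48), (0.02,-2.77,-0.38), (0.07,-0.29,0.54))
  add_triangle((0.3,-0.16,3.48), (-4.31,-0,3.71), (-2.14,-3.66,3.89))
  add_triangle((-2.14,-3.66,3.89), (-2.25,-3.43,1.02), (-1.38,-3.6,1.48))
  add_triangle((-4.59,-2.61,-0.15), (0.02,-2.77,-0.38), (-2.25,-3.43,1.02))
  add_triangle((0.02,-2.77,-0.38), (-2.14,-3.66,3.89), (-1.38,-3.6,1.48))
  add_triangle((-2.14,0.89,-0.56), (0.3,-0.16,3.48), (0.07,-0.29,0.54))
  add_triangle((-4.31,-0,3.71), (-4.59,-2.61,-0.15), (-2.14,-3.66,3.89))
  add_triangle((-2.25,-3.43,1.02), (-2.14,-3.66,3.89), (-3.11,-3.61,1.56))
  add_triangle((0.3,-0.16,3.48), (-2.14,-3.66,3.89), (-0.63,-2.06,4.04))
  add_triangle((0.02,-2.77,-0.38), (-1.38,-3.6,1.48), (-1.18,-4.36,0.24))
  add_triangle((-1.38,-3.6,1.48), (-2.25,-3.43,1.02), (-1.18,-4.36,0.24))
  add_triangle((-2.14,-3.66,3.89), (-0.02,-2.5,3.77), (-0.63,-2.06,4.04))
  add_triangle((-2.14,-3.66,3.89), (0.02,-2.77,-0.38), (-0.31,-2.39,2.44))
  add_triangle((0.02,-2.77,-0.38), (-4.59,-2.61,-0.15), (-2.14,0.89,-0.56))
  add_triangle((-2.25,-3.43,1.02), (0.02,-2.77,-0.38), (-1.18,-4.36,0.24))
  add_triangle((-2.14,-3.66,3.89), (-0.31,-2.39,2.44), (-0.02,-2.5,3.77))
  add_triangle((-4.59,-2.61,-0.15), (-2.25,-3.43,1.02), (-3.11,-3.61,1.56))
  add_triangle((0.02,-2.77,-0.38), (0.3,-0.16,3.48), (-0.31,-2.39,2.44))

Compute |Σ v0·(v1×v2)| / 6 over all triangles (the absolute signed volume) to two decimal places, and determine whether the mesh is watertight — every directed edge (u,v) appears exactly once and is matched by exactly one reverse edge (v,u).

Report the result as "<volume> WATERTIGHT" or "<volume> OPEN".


Per-triangle v0·(v1×v2)/6:
  t1: -0.5497
  t2: +2.1138
  t3: +2.4732
  t4: -0.2464
  t5: +0.9451
  t6: +7.1254
  t7: +0.0298
  t8: +9.5928
  t9: +1.5109
  t10: +2.9530
  t11: +0.8767
  t12: -0.3100
  t13: +14.6215
  t14: +1.2608
  t15: +0.7157
  t16: +0.5600
  t17: +0.9861
  t18: +1.2375
  t19: +2.1048
  t20: +1.6563
  t21: +0.0465
  t22: +0.8263
  t23: +1.1932
  t24: +0.9110
Σ = +52.6342 → |volume| = 52.63

Directed edges: 72 total, each appears once with its reverse present → watertight.

52.63 WATERTIGHT
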